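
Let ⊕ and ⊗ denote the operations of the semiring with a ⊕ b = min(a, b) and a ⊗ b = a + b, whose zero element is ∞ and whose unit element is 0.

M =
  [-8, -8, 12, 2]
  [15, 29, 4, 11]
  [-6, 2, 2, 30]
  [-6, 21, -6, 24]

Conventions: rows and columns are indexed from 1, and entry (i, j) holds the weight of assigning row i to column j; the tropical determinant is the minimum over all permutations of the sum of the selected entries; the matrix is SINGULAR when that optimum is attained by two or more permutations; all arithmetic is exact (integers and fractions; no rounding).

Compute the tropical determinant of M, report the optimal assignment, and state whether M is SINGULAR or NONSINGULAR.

σ = (1, 2, 3, 4): (-8) + 29 + 2 + 24 = 47
σ = (1, 2, 4, 3): (-8) + 29 + 30 + (-6) = 45
σ = (1, 3, 2, 4): (-8) + 4 + 2 + 24 = 22
σ = (1, 3, 4, 2): (-8) + 4 + 30 + 21 = 47
σ = (1, 4, 2, 3): (-8) + 11 + 2 + (-6) = -1
σ = (1, 4, 3, 2): (-8) + 11 + 2 + 21 = 26
σ = (2, 1, 3, 4): (-8) + 15 + 2 + 24 = 33
σ = (2, 1, 4, 3): (-8) + 15 + 30 + (-6) = 31
σ = (2, 3, 1, 4): (-8) + 4 + (-6) + 24 = 14
σ = (2, 3, 4, 1): (-8) + 4 + 30 + (-6) = 20
σ = (2, 4, 1, 3): (-8) + 11 + (-6) + (-6) = -9
σ = (2, 4, 3, 1): (-8) + 11 + 2 + (-6) = -1
σ = (3, 1, 2, 4): 12 + 15 + 2 + 24 = 53
σ = (3, 1, 4, 2): 12 + 15 + 30 + 21 = 78
σ = (3, 2, 1, 4): 12 + 29 + (-6) + 24 = 59
σ = (3, 2, 4, 1): 12 + 29 + 30 + (-6) = 65
σ = (3, 4, 1, 2): 12 + 11 + (-6) + 21 = 38
σ = (3, 4, 2, 1): 12 + 11 + 2 + (-6) = 19
σ = (4, 1, 2, 3): 2 + 15 + 2 + (-6) = 13
σ = (4, 1, 3, 2): 2 + 15 + 2 + 21 = 40
σ = (4, 2, 1, 3): 2 + 29 + (-6) + (-6) = 19
σ = (4, 2, 3, 1): 2 + 29 + 2 + (-6) = 27
σ = (4, 3, 1, 2): 2 + 4 + (-6) + 21 = 21
σ = (4, 3, 2, 1): 2 + 4 + 2 + (-6) = 2
Optimal value attained by: σ = (2, 4, 1, 3).
Answer: det⊕(M) = -9; verdict: NONSINGULAR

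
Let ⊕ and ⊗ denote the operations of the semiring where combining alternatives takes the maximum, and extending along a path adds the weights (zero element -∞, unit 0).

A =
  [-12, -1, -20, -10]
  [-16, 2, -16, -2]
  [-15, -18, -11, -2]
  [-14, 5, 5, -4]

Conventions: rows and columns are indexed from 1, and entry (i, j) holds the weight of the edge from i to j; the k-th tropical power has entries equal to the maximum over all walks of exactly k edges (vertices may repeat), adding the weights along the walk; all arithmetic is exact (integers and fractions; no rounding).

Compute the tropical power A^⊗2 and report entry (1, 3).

A^⊗2:
  [-17, 1, -5, -3]
  [-14, 4, 3, 0]
  [-16, 3, 3, -6]
  [-10, 7, 1, 3]
Key observation: the optimum is the walk 1->4->3, with weight (-10) + 5 = -5.
Optimal value attained by: walk 1->4->3.
Answer: (A^⊗2)[1][3] = -5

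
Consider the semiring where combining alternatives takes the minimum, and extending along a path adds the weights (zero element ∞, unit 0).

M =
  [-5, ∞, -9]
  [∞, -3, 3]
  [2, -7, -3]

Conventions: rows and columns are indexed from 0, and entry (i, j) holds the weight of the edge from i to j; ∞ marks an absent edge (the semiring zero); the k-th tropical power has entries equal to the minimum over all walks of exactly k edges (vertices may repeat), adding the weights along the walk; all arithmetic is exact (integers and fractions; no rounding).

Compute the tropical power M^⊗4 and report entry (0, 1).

M^⊗2:
  [-10, -16, -14]
  [5, -6, 0]
  [-3, -10, -7]
M^⊗3:
  [-15, -21, -19]
  [0, -9, -4]
  [-8, -14, -12]
M^⊗4:
  [-20, -26, -24]
  [-5, -12, -9]
  [-13, -19, -17]
Key observation: the optimum is the walk 0->0->0->2->1, with weight (-5) + (-5) + (-9) + (-7) = -26.
Optimal value attained by: walk 0->0->0->2->1.
Answer: (M^⊗4)[0][1] = -26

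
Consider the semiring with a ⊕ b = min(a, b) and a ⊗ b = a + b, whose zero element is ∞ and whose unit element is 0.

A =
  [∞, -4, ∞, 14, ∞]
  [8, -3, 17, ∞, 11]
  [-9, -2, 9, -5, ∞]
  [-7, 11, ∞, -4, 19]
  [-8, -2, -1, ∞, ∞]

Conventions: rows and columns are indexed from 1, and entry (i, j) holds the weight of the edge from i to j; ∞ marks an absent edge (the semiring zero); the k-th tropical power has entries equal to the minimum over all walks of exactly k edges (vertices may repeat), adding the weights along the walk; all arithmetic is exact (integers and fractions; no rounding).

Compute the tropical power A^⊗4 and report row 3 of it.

A^⊗2:
  [4, -7, 13, 10, 7]
  [3, -6, 10, 12, 8]
  [-12, -13, 15, -9, 9]
  [-11, -11, 18, -8, 15]
  [-10, -12, 8, -6, 9]
A^⊗3:
  [-1, -10, 6, 6, 4]
  [0, -9, 7, 5, 5]
  [-16, -16, 4, -13, -2]
  [-15, -15, 6, -12, 0]
  [-13, -15, 5, -10, -1]
A^⊗4:
  [-4, -13, 3, 1, 1]
  [-3, -12, 4, 1, 2]
  [-20, -20, -3, -17, -5]
  [-19, -19, -1, -16, -4]
  [-17, -18, -2, -14, -4]
Answer: row 3 of A^⊗4 = [-20, -20, -3, -17, -5]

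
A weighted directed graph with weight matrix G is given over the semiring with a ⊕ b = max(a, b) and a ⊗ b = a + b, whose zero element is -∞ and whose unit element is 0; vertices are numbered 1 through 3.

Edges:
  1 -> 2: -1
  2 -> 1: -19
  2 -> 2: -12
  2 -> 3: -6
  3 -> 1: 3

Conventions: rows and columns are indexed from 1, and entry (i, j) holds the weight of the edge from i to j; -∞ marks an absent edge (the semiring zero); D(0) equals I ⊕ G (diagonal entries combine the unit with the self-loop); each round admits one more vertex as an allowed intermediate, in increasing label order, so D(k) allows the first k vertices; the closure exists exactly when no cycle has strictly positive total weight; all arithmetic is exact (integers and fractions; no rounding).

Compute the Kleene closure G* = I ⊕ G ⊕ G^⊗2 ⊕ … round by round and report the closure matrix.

D(0):
  [0, -1, -∞]
  [-19, 0, -6]
  [3, -∞, 0]
D(1):
  [0, -1, -∞]
  [-19, 0, -6]
  [3, 2, 0]
D(2):
  [0, -1, -7]
  [-19, 0, -6]
  [3, 2, 0]
D(3):
  [0, -1, -7]
  [-3, 0, -6]
  [3, 2, 0]
Answer: G* = [[0, -1, -7], [-3, 0, -6], [3, 2, 0]]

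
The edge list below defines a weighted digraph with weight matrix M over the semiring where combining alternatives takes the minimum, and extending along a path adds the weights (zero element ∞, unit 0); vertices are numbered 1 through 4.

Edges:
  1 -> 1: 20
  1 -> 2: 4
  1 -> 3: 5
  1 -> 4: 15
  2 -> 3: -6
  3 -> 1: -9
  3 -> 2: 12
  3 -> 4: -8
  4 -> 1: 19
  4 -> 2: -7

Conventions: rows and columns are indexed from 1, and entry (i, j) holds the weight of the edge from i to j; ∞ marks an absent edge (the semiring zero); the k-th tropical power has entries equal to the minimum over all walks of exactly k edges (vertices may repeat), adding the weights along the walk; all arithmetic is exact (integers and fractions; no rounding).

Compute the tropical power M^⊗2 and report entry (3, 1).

M^⊗2:
  [-4, 8, -2, -3]
  [-15, 6, ∞, -14]
  [11, -15, -4, 6]
  [39, 23, -13, 34]
Key observation: the optimum is the walk 3->1->1, with weight (-9) + 20 = 11.
Optimal value attained by: walk 3->1->1.
Answer: (M^⊗2)[3][1] = 11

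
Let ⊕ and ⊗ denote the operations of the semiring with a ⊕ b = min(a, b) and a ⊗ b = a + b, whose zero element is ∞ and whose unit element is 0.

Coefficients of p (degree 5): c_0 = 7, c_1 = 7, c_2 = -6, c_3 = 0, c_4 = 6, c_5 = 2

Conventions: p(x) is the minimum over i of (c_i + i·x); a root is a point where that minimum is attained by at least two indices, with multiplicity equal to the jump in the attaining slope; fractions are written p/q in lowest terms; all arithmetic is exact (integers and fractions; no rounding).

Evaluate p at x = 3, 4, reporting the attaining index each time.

p(3) = min(7+0·3=7, 7+1·3=10, -6+2·3=0, 0+3·3=9, 6+4·3=18, 2+5·3=17) = 0 (attained by i=2)
p(4) = min(7+0·4=7, 7+1·4=11, -6+2·4=2, 0+3·4=12, 6+4·4=22, 2+5·4=22) = 2 (attained by i=2)
Answer: p(3) = 0; p(4) = 2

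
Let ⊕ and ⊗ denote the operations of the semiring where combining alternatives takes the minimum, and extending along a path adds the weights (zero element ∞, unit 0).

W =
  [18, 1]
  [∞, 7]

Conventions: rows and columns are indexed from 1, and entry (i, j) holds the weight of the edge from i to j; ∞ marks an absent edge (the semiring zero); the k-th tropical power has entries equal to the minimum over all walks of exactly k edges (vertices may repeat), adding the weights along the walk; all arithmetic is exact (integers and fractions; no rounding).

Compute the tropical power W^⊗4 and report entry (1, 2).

W^⊗2:
  [36, 8]
  [∞, 14]
W^⊗3:
  [54, 15]
  [∞, 21]
W^⊗4:
  [72, 22]
  [∞, 28]
Key observation: the optimum is the walk 1->2->2->2->2, with weight 1 + 7 + 7 + 7 = 22.
Optimal value attained by: walk 1->2->2->2->2.
Answer: (W^⊗4)[1][2] = 22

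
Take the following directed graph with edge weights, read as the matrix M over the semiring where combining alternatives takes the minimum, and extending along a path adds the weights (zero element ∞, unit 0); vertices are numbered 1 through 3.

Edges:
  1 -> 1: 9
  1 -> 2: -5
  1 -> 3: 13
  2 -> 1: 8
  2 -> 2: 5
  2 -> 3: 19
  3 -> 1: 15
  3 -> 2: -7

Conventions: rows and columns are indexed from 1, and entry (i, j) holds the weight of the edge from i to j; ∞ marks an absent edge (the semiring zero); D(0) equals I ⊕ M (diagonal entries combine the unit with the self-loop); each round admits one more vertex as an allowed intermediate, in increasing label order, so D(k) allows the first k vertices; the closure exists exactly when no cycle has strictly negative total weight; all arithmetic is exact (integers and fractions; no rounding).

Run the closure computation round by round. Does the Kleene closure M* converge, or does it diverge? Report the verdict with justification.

D(0):
  [0, -5, 13]
  [8, 0, 19]
  [15, -7, 0]
D(1):
  [0, -5, 13]
  [8, 0, 19]
  [15, -7, 0]
D(2):
  [0, -5, 13]
  [8, 0, 19]
  [1, -7, 0]
D(3):
  [0, -5, 13]
  [8, 0, 19]
  [1, -7, 0]
Key observation: every diagonal entry stays at the unit through all rounds, so no improving cycle exists.
Answer: CONVERGES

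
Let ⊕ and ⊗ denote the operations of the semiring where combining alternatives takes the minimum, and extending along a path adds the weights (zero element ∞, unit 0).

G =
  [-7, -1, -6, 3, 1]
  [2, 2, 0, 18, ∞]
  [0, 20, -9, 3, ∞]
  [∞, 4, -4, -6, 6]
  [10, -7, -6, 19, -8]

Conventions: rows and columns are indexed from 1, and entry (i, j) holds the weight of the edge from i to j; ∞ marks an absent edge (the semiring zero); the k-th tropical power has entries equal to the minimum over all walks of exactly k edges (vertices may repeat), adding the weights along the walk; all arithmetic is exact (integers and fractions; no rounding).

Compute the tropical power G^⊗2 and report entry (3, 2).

G^⊗2:
  [-14, -8, -15, -4, -7]
  [-5, 1, -9, 3, 3]
  [-9, -1, -18, -6, 1]
  [-4, -2, -13, -12, -2]
  [-6, -15, -15, -3, -16]
Key observation: the optimum is the walk 3->1->2, with weight 0 + (-1) = -1.
Optimal value attained by: walk 3->1->2.
Answer: (G^⊗2)[3][2] = -1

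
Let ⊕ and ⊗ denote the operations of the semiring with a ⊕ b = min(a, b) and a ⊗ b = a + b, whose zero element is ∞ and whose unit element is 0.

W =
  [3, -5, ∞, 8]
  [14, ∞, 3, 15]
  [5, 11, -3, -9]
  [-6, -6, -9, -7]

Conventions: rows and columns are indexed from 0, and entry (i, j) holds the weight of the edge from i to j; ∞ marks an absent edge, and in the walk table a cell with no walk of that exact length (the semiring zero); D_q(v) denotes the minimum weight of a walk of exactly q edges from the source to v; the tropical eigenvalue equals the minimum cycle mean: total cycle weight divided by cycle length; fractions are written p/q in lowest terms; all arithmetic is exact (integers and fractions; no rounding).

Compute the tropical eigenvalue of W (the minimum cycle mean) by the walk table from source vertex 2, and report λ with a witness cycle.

q=0: [∞, ∞, 0, ∞]
q=1: [5, 11, -3, -9]
q=2: [-15, -15, -18, -16]
q=3: [-22, -22, -25, -27]
q=4: [-33, -33, -36, -34]
Optimal cycle mean attained by: cycle 2->3->2, total (-9) + (-9), length 2.
Answer: λ = -9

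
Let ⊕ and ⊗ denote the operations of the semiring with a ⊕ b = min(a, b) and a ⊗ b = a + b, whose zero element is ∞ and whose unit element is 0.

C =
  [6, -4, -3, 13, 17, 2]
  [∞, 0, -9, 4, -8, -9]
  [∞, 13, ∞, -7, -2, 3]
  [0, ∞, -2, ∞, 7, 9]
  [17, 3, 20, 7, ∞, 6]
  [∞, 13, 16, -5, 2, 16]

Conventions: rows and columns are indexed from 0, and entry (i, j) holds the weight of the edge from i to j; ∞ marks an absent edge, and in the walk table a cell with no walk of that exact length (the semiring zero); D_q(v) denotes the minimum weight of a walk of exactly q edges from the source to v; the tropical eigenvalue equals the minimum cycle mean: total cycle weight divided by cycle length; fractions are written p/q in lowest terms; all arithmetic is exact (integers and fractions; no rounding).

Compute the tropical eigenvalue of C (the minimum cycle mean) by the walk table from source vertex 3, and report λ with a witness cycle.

q=0: [∞, ∞, ∞, 0, ∞, ∞]
q=1: [0, ∞, -2, ∞, 7, 9]
q=2: [6, -4, -3, -9, -4, 1]
q=3: [-9, -4, -13, -10, -12, -13]
q=4: [-10, -13, -13, -20, -15, -13]
q=5: [-20, -14, -22, -20, -21, -22]
q=6: [-20, -24, -23, -29, -24, -23]
Optimal cycle mean attained by: cycle 0->1->2->3->0, total (-4) + (-9) + (-7) + 0, length 4.
Answer: λ = -5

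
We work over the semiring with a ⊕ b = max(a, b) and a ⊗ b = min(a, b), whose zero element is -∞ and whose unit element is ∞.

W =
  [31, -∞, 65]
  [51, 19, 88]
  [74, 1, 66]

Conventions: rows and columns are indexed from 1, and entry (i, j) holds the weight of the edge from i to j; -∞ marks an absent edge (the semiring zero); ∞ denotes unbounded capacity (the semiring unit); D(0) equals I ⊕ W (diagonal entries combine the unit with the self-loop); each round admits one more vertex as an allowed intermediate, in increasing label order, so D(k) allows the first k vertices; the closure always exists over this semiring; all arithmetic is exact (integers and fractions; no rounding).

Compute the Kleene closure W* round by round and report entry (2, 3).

D(0):
  [∞, -∞, 65]
  [51, ∞, 88]
  [74, 1, ∞]
D(1):
  [∞, -∞, 65]
  [51, ∞, 88]
  [74, 1, ∞]
D(2):
  [∞, -∞, 65]
  [51, ∞, 88]
  [74, 1, ∞]
D(3):
  [∞, 1, 65]
  [74, ∞, 88]
  [74, 1, ∞]
Answer: W*[2][3] = 88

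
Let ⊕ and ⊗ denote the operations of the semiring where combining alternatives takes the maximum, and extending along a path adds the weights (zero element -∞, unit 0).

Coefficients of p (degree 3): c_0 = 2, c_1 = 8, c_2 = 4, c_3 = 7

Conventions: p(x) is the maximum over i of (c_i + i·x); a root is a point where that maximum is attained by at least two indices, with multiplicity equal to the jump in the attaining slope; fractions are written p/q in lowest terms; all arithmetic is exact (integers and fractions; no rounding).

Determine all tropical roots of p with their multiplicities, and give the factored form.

hull edge (i=0, c=2) to (i=1, c=8): slope 6, span 1
hull edge (i=1, c=8) to (i=3, c=7): slope -1/2, span 2
Factored form: p(x) = 7 ⊗ (x ⊕ (-6)) ⊗ (x ⊕ 1/2) ⊗ (x ⊕ 1/2)
Answer: roots = -6 (mult 1), 1/2 (mult 2)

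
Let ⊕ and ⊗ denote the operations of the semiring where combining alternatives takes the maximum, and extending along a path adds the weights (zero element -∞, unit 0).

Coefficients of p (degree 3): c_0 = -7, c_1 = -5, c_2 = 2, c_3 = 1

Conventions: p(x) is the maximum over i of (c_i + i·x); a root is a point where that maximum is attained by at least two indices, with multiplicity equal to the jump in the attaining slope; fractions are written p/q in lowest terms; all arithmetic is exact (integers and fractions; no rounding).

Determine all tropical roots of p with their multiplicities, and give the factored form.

hull edge (i=0, c=-7) to (i=2, c=2): slope 9/2, span 2
hull edge (i=2, c=2) to (i=3, c=1): slope -1, span 1
Factored form: p(x) = 1 ⊗ (x ⊕ (-9/2)) ⊗ (x ⊕ (-9/2)) ⊗ (x ⊕ 1)
Answer: roots = -9/2 (mult 2), 1 (mult 1)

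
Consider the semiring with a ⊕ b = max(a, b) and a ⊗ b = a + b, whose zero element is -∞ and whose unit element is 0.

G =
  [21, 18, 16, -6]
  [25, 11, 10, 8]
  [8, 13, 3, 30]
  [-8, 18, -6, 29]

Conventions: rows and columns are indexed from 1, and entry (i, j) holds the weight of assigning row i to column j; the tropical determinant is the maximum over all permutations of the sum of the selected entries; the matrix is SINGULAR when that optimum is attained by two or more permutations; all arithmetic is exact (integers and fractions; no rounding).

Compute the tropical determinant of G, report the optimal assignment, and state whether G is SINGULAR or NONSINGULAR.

σ = (1, 2, 3, 4): 21 + 11 + 3 + 29 = 64
σ = (1, 2, 4, 3): 21 + 11 + 30 + (-6) = 56
σ = (1, 3, 2, 4): 21 + 10 + 13 + 29 = 73
σ = (1, 3, 4, 2): 21 + 10 + 30 + 18 = 79
σ = (1, 4, 2, 3): 21 + 8 + 13 + (-6) = 36
σ = (1, 4, 3, 2): 21 + 8 + 3 + 18 = 50
σ = (2, 1, 3, 4): 18 + 25 + 3 + 29 = 75
σ = (2, 1, 4, 3): 18 + 25 + 30 + (-6) = 67
σ = (2, 3, 1, 4): 18 + 10 + 8 + 29 = 65
σ = (2, 3, 4, 1): 18 + 10 + 30 + (-8) = 50
σ = (2, 4, 1, 3): 18 + 8 + 8 + (-6) = 28
σ = (2, 4, 3, 1): 18 + 8 + 3 + (-8) = 21
σ = (3, 1, 2, 4): 16 + 25 + 13 + 29 = 83
σ = (3, 1, 4, 2): 16 + 25 + 30 + 18 = 89
σ = (3, 2, 1, 4): 16 + 11 + 8 + 29 = 64
σ = (3, 2, 4, 1): 16 + 11 + 30 + (-8) = 49
σ = (3, 4, 1, 2): 16 + 8 + 8 + 18 = 50
σ = (3, 4, 2, 1): 16 + 8 + 13 + (-8) = 29
σ = (4, 1, 2, 3): (-6) + 25 + 13 + (-6) = 26
σ = (4, 1, 3, 2): (-6) + 25 + 3 + 18 = 40
σ = (4, 2, 1, 3): (-6) + 11 + 8 + (-6) = 7
σ = (4, 2, 3, 1): (-6) + 11 + 3 + (-8) = 0
σ = (4, 3, 1, 2): (-6) + 10 + 8 + 18 = 30
σ = (4, 3, 2, 1): (-6) + 10 + 13 + (-8) = 9
Optimal value attained by: σ = (3, 1, 4, 2).
Answer: det⊕(G) = 89; verdict: NONSINGULAR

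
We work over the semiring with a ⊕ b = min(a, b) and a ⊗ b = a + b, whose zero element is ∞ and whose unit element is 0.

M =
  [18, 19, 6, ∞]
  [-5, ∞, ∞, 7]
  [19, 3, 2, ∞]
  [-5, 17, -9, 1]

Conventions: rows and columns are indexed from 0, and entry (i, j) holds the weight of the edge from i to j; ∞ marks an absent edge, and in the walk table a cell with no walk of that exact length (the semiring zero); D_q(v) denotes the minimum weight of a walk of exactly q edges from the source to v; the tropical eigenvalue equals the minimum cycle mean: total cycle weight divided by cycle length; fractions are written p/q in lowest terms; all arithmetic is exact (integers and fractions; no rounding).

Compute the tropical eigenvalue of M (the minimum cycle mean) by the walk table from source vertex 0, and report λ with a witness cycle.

q=0: [0, ∞, ∞, ∞]
q=1: [18, 19, 6, ∞]
q=2: [14, 9, 8, 26]
q=3: [4, 11, 10, 16]
q=4: [6, 13, 7, 17]
Optimal cycle mean attained by: cycle 1->3->2->1, total 7 + (-9) + 3, length 3.
Answer: λ = 1/3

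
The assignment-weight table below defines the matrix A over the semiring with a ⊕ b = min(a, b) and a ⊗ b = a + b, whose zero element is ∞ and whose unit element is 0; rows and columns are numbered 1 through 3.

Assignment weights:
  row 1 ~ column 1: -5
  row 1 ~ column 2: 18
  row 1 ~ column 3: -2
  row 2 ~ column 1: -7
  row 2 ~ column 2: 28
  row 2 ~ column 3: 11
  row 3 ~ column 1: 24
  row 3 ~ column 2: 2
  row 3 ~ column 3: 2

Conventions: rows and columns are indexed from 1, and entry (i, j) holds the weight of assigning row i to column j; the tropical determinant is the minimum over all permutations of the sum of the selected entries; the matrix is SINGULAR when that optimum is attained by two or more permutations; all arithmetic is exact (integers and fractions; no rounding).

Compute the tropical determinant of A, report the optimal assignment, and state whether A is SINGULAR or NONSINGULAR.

σ = (1, 2, 3): (-5) + 28 + 2 = 25
σ = (1, 3, 2): (-5) + 11 + 2 = 8
σ = (2, 1, 3): 18 + (-7) + 2 = 13
σ = (2, 3, 1): 18 + 11 + 24 = 53
σ = (3, 1, 2): (-2) + (-7) + 2 = -7
σ = (3, 2, 1): (-2) + 28 + 24 = 50
Optimal value attained by: σ = (3, 1, 2).
Answer: det⊕(A) = -7; verdict: NONSINGULAR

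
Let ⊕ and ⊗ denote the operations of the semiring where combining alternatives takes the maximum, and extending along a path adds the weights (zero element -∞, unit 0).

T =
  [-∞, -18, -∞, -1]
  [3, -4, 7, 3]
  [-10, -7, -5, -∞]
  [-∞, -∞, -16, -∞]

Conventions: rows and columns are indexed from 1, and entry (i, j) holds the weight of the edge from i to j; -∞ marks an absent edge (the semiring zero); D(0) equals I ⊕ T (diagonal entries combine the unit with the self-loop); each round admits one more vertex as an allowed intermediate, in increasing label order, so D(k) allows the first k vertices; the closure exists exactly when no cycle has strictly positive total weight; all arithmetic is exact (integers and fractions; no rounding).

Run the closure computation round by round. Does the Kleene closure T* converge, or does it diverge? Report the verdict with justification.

D(0):
  [0, -18, -∞, -1]
  [3, 0, 7, 3]
  [-10, -7, 0, -∞]
  [-∞, -∞, -16, 0]
D(1):
  [0, -18, -∞, -1]
  [3, 0, 7, 3]
  [-10, -7, 0, -11]
  [-∞, -∞, -16, 0]
D(2):
  [0, -18, -11, -1]
  [3, 0, 7, 3]
  [-4, -7, 0, -4]
  [-∞, -∞, -16, 0]
D(3):
  [0, -18, -11, -1]
  [3, 0, 7, 3]
  [-4, -7, 0, -4]
  [-20, -23, -16, 0]
D(4):
  [0, -18, -11, -1]
  [3, 0, 7, 3]
  [-4, -7, 0, -4]
  [-20, -23, -16, 0]
Key observation: every diagonal entry stays at the unit through all rounds, so no improving cycle exists.
Answer: CONVERGES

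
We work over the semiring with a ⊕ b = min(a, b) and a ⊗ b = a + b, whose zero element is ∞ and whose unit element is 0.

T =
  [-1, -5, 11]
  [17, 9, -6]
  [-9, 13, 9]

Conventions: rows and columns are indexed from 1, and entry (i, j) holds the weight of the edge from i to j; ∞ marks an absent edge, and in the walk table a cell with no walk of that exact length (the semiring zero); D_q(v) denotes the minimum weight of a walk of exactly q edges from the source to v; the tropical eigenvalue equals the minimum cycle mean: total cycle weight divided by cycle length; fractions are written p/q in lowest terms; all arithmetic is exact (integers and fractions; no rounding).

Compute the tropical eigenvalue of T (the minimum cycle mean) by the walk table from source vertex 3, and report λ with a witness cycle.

q=0: [∞, ∞, 0]
q=1: [-9, 13, 9]
q=2: [-10, -14, 2]
q=3: [-11, -15, -20]
Optimal cycle mean attained by: cycle 1->2->3->1, total (-5) + (-6) + (-9), length 3.
Answer: λ = -20/3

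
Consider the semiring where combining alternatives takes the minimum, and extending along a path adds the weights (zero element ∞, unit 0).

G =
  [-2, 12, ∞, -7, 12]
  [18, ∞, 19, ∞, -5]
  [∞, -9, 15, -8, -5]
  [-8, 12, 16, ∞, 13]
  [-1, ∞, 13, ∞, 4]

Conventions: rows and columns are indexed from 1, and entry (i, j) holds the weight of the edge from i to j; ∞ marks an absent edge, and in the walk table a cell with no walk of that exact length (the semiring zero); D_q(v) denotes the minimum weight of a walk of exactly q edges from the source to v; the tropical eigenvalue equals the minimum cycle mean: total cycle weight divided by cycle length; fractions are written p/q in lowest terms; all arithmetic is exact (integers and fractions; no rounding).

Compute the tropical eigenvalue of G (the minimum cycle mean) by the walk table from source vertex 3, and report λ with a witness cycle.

q=0: [∞, ∞, 0, ∞, ∞]
q=1: [∞, -9, 15, -8, -5]
q=2: [-16, 4, 8, 7, -14]
q=3: [-18, -4, -1, -23, -10]
q=4: [-31, -11, -7, -25, -10]
q=5: [-33, -19, -9, -38, -19]
Optimal cycle mean attained by: cycle 1->4->1, total (-7) + (-8), length 2.
Answer: λ = -15/2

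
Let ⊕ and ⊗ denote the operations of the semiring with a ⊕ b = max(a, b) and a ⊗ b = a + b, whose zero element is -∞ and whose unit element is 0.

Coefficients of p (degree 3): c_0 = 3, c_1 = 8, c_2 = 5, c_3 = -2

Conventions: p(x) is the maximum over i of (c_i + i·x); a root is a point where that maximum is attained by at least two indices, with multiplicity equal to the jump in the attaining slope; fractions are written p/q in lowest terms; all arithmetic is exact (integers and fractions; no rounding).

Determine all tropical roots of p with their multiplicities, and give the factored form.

hull edge (i=0, c=3) to (i=1, c=8): slope 5, span 1
hull edge (i=1, c=8) to (i=2, c=5): slope -3, span 1
hull edge (i=2, c=5) to (i=3, c=-2): slope -7, span 1
Factored form: p(x) = -2 ⊗ (x ⊕ (-5)) ⊗ (x ⊕ 3) ⊗ (x ⊕ 7)
Answer: roots = -5 (mult 1), 3 (mult 1), 7 (mult 1)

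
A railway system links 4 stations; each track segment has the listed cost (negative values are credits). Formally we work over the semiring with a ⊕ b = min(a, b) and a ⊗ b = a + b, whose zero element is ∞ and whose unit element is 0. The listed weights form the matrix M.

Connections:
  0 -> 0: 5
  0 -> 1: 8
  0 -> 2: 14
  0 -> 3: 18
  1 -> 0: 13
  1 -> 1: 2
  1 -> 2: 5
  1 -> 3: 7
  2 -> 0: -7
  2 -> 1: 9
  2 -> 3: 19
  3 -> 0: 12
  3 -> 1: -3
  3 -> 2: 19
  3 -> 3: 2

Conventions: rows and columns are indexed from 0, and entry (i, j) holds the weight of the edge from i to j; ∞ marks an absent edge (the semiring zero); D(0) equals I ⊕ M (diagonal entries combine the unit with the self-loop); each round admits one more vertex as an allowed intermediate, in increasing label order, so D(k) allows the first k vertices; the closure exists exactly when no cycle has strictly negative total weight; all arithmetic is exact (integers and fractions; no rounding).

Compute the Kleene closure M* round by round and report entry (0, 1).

D(0):
  [0, 8, 14, 18]
  [13, 0, 5, 7]
  [-7, 9, 0, 19]
  [12, -3, 19, 0]
D(1):
  [0, 8, 14, 18]
  [13, 0, 5, 7]
  [-7, 1, 0, 11]
  [12, -3, 19, 0]
D(2):
  [0, 8, 13, 15]
  [13, 0, 5, 7]
  [-7, 1, 0, 8]
  [10, -3, 2, 0]
D(3):
  [0, 8, 13, 15]
  [-2, 0, 5, 7]
  [-7, 1, 0, 8]
  [-5, -3, 2, 0]
D(4):
  [0, 8, 13, 15]
  [-2, 0, 5, 7]
  [-7, 1, 0, 8]
  [-5, -3, 2, 0]
Answer: M*[0][1] = 8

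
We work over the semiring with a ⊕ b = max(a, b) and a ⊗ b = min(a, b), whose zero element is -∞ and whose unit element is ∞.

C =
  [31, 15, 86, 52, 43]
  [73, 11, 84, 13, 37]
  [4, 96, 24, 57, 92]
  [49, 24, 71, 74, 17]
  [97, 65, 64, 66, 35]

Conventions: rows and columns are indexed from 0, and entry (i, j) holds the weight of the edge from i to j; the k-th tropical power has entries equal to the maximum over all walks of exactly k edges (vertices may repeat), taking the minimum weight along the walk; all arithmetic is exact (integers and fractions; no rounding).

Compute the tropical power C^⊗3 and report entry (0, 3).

C^⊗2:
  [49, 86, 52, 57, 86]
  [37, 84, 73, 57, 84]
  [92, 65, 84, 66, 37]
  [49, 71, 71, 74, 71]
  [65, 64, 86, 66, 64]
C^⊗3:
  [86, 65, 84, 66, 52]
  [84, 73, 84, 66, 73]
  [65, 84, 86, 66, 84]
  [71, 71, 71, 74, 71]
  [64, 86, 66, 66, 86]
Key observation: the optimum is the walk 0->2->4->3, with weight 86 min 92 min 66 = 66.
Optimal value attained by: walk 0->2->4->3.
Answer: (C^⊗3)[0][3] = 66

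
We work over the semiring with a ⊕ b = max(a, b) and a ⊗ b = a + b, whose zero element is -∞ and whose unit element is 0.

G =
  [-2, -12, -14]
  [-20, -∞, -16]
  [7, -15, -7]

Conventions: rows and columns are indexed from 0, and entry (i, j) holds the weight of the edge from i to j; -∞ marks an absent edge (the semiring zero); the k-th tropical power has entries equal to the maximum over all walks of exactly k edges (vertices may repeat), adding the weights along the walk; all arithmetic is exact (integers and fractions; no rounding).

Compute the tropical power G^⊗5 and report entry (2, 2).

G^⊗2:
  [-4, -14, -16]
  [-9, -31, -23]
  [5, -5, -7]
G^⊗3:
  [-6, -16, -18]
  [-11, -21, -23]
  [3, -7, -9]
G^⊗4:
  [-8, -18, -20]
  [-13, -23, -25]
  [1, -9, -11]
G^⊗5:
  [-10, -20, -22]
  [-15, -25, -27]
  [-1, -11, -13]
Key observation: the optimum is the walk 2->0->0->0->0->2, with weight 7 + (-2) + (-2) + (-2) + (-14) = -13.
Optimal value attained by: walk 2->0->0->0->0->2.
Answer: (G^⊗5)[2][2] = -13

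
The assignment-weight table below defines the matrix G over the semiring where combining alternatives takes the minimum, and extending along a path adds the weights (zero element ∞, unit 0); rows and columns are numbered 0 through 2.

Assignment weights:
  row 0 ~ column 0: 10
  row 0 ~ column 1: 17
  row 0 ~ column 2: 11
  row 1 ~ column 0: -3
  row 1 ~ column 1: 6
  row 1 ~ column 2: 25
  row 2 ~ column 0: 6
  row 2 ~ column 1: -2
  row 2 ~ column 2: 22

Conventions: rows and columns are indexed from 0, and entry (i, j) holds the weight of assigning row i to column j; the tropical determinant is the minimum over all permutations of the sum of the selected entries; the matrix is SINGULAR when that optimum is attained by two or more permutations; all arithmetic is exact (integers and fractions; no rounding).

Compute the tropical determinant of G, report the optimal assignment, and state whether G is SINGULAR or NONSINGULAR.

σ = (0, 1, 2): 10 + 6 + 22 = 38
σ = (0, 2, 1): 10 + 25 + (-2) = 33
σ = (1, 0, 2): 17 + (-3) + 22 = 36
σ = (1, 2, 0): 17 + 25 + 6 = 48
σ = (2, 0, 1): 11 + (-3) + (-2) = 6
σ = (2, 1, 0): 11 + 6 + 6 = 23
Optimal value attained by: σ = (2, 0, 1).
Answer: det⊕(G) = 6; verdict: NONSINGULAR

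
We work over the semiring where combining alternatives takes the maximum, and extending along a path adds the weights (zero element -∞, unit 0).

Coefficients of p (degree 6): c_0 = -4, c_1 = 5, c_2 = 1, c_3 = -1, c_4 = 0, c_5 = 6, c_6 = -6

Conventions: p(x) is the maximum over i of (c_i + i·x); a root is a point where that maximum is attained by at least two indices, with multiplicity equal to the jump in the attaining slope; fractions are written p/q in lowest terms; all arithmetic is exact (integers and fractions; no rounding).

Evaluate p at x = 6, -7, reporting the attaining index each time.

p(6) = max(-4+0·6=-4, 5+1·6=11, 1+2·6=13, -1+3·6=17, 0+4·6=24, 6+5·6=36, -6+6·6=30) = 36 (attained by i=5)
p(-7) = max(-4+0·(-7)=-4, 5+1·(-7)=-2, 1+2·(-7)=-13, -1+3·(-7)=-22, 0+4·(-7)=-28, 6+5·(-7)=-29, -6+6·(-7)=-48) = -2 (attained by i=1)
Answer: p(6) = 36; p(-7) = -2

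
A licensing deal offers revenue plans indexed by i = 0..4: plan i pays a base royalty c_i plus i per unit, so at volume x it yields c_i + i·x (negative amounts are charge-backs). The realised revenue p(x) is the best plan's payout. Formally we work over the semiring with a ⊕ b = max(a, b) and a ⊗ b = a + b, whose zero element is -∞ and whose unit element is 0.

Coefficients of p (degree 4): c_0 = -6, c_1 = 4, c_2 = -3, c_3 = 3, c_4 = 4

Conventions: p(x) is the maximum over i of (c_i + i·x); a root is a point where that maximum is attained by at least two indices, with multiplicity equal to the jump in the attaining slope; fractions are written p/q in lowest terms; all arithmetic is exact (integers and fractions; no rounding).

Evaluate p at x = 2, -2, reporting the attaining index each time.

p(2) = max(-6+0·2=-6, 4+1·2=6, -3+2·2=1, 3+3·2=9, 4+4·2=12) = 12 (attained by i=4)
p(-2) = max(-6+0·(-2)=-6, 4+1·(-2)=2, -3+2·(-2)=-7, 3+3·(-2)=-3, 4+4·(-2)=-4) = 2 (attained by i=1)
Answer: p(2) = 12; p(-2) = 2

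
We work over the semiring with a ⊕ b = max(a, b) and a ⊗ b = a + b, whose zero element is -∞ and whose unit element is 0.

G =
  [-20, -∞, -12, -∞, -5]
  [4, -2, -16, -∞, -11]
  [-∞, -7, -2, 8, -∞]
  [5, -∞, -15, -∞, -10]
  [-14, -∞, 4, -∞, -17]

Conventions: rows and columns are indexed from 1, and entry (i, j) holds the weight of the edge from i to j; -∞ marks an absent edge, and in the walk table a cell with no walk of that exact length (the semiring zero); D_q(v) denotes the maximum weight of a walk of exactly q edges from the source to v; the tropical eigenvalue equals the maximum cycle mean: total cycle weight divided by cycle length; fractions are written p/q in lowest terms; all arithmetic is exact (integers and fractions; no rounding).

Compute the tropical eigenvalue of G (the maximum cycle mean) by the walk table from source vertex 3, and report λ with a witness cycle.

q=0: [-∞, -∞, 0, -∞, -∞]
q=1: [-∞, -7, -2, 8, -∞]
q=2: [13, -9, -4, 6, -2]
q=3: [11, -11, 2, 4, 8]
q=4: [9, -5, 12, 10, 6]
q=5: [15, 5, 10, 20, 4]
Optimal cycle mean attained by: cycle 1->5->3->4->1, total (-5) + 4 + 8 + 5, length 4.
Answer: λ = 3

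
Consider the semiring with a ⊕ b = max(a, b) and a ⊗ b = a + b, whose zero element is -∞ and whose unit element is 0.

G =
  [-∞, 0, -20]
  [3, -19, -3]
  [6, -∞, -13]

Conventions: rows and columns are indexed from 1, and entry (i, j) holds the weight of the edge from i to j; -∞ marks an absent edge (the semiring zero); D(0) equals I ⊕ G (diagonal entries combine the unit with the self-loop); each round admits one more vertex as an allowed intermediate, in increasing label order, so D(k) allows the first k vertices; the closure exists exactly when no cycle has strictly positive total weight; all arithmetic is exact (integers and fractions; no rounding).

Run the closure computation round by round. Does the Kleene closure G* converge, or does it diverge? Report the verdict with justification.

D(0):
  [0, 0, -20]
  [3, 0, -3]
  [6, -∞, 0]
Detection: at round 1, diagonal entry (2, 2) turns strictly positive.
Key observation: the cycle 2->1->2 has total weight 3 + 0, which is strictly positive.
Answer: DIVERGES — positive cycle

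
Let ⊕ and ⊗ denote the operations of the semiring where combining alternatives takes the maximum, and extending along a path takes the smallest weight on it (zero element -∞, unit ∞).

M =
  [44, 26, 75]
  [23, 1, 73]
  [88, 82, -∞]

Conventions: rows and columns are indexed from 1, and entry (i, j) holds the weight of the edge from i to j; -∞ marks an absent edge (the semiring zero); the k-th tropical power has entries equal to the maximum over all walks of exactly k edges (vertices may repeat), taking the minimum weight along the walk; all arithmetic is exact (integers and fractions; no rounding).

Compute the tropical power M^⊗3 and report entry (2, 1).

M^⊗2:
  [75, 75, 44]
  [73, 73, 23]
  [44, 26, 75]
M^⊗3:
  [44, 44, 75]
  [44, 26, 73]
  [75, 75, 44]
Key observation: the optimum is the walk 2->3->1->1, with weight 73 min 88 min 44 = 44.
Optimal value attained by: walk 2->3->1->1.
Answer: (M^⊗3)[2][1] = 44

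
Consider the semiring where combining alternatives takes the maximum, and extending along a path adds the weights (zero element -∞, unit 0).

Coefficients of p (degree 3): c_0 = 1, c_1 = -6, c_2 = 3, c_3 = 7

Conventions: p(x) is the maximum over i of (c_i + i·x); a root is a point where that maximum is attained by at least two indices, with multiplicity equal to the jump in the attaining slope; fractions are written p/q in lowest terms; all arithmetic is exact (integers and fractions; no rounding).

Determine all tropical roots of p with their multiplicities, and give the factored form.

hull edge (i=0, c=1) to (i=3, c=7): slope 2, span 3
Factored form: p(x) = 7 ⊗ (x ⊕ (-2)) ⊗ (x ⊕ (-2)) ⊗ (x ⊕ (-2))
Answer: roots = -2 (mult 3)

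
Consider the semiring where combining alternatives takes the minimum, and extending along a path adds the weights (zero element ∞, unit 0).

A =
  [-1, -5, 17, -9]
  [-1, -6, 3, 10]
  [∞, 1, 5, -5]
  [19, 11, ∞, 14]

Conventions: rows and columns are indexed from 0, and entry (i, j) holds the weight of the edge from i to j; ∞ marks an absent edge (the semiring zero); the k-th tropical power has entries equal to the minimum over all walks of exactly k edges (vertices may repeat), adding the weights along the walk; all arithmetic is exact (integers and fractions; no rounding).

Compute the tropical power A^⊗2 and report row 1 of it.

A^⊗2:
  [-6, -11, -2, -10]
  [-7, -12, -3, -10]
  [0, -5, 4, 0]
  [10, 5, 14, 10]
Answer: row 1 of A^⊗2 = [-7, -12, -3, -10]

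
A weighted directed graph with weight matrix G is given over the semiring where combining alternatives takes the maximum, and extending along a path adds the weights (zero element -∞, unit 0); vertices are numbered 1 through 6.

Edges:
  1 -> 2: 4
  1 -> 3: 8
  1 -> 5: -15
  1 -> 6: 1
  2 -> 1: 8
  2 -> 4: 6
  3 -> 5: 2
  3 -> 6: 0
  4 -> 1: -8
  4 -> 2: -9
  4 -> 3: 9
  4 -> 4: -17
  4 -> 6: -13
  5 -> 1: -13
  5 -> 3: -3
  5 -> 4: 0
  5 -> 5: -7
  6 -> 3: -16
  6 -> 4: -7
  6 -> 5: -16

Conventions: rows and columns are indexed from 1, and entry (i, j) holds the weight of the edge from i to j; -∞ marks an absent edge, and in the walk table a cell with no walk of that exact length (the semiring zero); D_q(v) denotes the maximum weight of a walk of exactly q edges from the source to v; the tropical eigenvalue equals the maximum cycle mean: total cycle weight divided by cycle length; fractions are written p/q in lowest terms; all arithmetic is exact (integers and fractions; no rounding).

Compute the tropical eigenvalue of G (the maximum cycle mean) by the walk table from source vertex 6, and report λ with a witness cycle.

q=0: [-∞, -∞, -∞, -∞, -∞, 0]
q=1: [-∞, -∞, -16, -7, -16, -∞]
q=2: [-15, -16, 2, -16, -14, -16]
q=3: [-8, -11, -7, -10, 4, 2]
q=4: [-3, -4, 1, 4, -3, -7]
q=5: [4, 1, 13, 2, 3, 1]
q=6: [9, 8, 12, 7, 15, 13]
Optimal cycle mean attained by: cycle 1->2->1, total 4 + 8, length 2.
Answer: λ = 6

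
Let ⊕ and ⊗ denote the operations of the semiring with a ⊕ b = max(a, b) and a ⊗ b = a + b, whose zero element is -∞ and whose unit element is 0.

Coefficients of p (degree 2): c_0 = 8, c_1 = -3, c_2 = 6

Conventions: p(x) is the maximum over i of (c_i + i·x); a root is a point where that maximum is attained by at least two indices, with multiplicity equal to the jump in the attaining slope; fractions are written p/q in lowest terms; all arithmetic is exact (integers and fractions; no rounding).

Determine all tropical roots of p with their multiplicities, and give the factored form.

hull edge (i=0, c=8) to (i=2, c=6): slope -1, span 2
Factored form: p(x) = 6 ⊗ (x ⊕ 1) ⊗ (x ⊕ 1)
Answer: roots = 1 (mult 2)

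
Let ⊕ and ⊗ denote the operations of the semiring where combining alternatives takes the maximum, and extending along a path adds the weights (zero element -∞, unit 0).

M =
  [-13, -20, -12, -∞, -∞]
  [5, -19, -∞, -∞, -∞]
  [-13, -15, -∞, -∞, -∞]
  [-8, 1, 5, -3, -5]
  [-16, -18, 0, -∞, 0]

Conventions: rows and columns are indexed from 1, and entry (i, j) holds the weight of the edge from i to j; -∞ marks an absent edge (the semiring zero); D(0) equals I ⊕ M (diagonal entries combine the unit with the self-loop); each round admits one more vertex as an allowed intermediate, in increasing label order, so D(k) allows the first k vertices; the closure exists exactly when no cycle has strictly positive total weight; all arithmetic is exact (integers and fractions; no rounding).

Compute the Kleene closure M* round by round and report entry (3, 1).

D(0):
  [0, -20, -12, -∞, -∞]
  [5, 0, -∞, -∞, -∞]
  [-13, -15, 0, -∞, -∞]
  [-8, 1, 5, 0, -5]
  [-16, -18, 0, -∞, 0]
D(1):
  [0, -20, -12, -∞, -∞]
  [5, 0, -7, -∞, -∞]
  [-13, -15, 0, -∞, -∞]
  [-8, 1, 5, 0, -5]
  [-16, -18, 0, -∞, 0]
D(2):
  [0, -20, -12, -∞, -∞]
  [5, 0, -7, -∞, -∞]
  [-10, -15, 0, -∞, -∞]
  [6, 1, 5, 0, -5]
  [-13, -18, 0, -∞, 0]
D(3):
  [0, -20, -12, -∞, -∞]
  [5, 0, -7, -∞, -∞]
  [-10, -15, 0, -∞, -∞]
  [6, 1, 5, 0, -5]
  [-10, -15, 0, -∞, 0]
D(4):
  [0, -20, -12, -∞, -∞]
  [5, 0, -7, -∞, -∞]
  [-10, -15, 0, -∞, -∞]
  [6, 1, 5, 0, -5]
  [-10, -15, 0, -∞, 0]
D(5):
  [0, -20, -12, -∞, -∞]
  [5, 0, -7, -∞, -∞]
  [-10, -15, 0, -∞, -∞]
  [6, 1, 5, 0, -5]
  [-10, -15, 0, -∞, 0]
Answer: M*[3][1] = -10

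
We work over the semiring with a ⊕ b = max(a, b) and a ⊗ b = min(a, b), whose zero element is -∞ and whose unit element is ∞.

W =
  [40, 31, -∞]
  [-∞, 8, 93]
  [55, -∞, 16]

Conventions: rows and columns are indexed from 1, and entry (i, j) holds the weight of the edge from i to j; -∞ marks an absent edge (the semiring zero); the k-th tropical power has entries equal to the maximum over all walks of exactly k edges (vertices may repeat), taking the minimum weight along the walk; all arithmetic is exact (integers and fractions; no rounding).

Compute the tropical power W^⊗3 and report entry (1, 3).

W^⊗2:
  [40, 31, 31]
  [55, 8, 16]
  [40, 31, 16]
W^⊗3:
  [40, 31, 31]
  [40, 31, 16]
  [40, 31, 31]
Key observation: the optimum is the walk 1->1->2->3, with weight 40 min 31 min 93 = 31.
Optimal value attained by: walk 1->1->2->3.
Answer: (W^⊗3)[1][3] = 31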